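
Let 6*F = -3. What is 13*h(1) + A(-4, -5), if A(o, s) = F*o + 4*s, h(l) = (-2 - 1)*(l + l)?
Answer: -96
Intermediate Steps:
F = -½ (F = (⅙)*(-3) = -½ ≈ -0.50000)
h(l) = -6*l
A(o, s) = 4*s - o/2 (A(o, s) = -o/2 + 4*s = 4*s - o/2)
13*h(1) + A(-4, -5) = 13*(-6*1) + (4*(-5) - ½*(-4)) = 13*(-6) + (-20 + 2) = -78 - 18 = -96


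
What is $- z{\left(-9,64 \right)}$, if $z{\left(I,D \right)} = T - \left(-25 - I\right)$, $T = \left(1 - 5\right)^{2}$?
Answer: $-32$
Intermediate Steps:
$T = 16$ ($T = \left(-4\right)^{2} = 16$)
$z{\left(I,D \right)} = 41 + I$ ($z{\left(I,D \right)} = 16 - \left(-25 - I\right) = 16 + \left(25 + I\right) = 41 + I$)
$- z{\left(-9,64 \right)} = - (41 - 9) = \left(-1\right) 32 = -32$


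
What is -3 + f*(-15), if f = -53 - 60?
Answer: 1692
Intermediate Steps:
f = -113
-3 + f*(-15) = -3 - 113*(-15) = -3 + 1695 = 1692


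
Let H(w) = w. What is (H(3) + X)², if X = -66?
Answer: 3969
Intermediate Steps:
(H(3) + X)² = (3 - 66)² = (-63)² = 3969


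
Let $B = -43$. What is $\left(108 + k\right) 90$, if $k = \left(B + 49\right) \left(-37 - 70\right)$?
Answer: $-48060$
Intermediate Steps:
$k = -642$ ($k = \left(-43 + 49\right) \left(-37 - 70\right) = 6 \left(-107\right) = -642$)
$\left(108 + k\right) 90 = \left(108 - 642\right) 90 = \left(-534\right) 90 = -48060$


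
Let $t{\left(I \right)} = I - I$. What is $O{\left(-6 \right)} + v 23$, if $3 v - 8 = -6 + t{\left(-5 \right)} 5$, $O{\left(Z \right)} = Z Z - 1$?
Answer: $\frac{151}{3} \approx 50.333$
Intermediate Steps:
$t{\left(I \right)} = 0$
$O{\left(Z \right)} = -1 + Z^{2}$ ($O{\left(Z \right)} = Z^{2} - 1 = -1 + Z^{2}$)
$v = \frac{2}{3}$ ($v = \frac{8}{3} + \frac{-6 + 0 \cdot 5}{3} = \frac{8}{3} + \frac{-6 + 0}{3} = \frac{8}{3} + \frac{1}{3} \left(-6\right) = \frac{8}{3} - 2 = \frac{2}{3} \approx 0.66667$)
$O{\left(-6 \right)} + v 23 = \left(-1 + \left(-6\right)^{2}\right) + \frac{2}{3} \cdot 23 = \left(-1 + 36\right) + \frac{46}{3} = 35 + \frac{46}{3} = \frac{151}{3}$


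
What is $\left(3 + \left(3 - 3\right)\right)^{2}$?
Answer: $9$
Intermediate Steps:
$\left(3 + \left(3 - 3\right)\right)^{2} = \left(3 + 0\right)^{2} = 3^{2} = 9$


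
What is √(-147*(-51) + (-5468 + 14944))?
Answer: √16973 ≈ 130.28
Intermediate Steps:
√(-147*(-51) + (-5468 + 14944)) = √(7497 + 9476) = √16973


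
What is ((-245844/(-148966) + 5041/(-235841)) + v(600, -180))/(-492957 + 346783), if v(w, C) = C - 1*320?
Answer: 8754458022901/2567713708903322 ≈ 0.0034094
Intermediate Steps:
v(w, C) = -320 + C (v(w, C) = C - 320 = -320 + C)
((-245844/(-148966) + 5041/(-235841)) + v(600, -180))/(-492957 + 346783) = ((-245844/(-148966) + 5041/(-235841)) + (-320 - 180))/(-492957 + 346783) = ((-245844*(-1/148966) + 5041*(-1/235841)) - 500)/(-146174) = ((122922/74483 - 5041/235841) - 500)*(-1/146174) = (28614578599/17566145203 - 500)*(-1/146174) = -8754458022901/17566145203*(-1/146174) = 8754458022901/2567713708903322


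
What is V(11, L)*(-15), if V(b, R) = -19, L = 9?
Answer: 285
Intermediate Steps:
V(11, L)*(-15) = -19*(-15) = 285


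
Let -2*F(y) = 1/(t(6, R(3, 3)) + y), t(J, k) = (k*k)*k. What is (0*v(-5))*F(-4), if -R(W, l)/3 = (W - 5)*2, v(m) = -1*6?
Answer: 0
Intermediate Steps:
v(m) = -6
R(W, l) = 30 - 6*W (R(W, l) = -3*(W - 5)*2 = -3*(-5 + W)*2 = -3*(-10 + 2*W) = 30 - 6*W)
t(J, k) = k³ (t(J, k) = k²*k = k³)
F(y) = -1/(2*(1728 + y)) (F(y) = -1/(2*((30 - 6*3)³ + y)) = -1/(2*((30 - 18)³ + y)) = -1/(2*(12³ + y)) = -1/(2*(1728 + y)))
(0*v(-5))*F(-4) = (0*(-6))*(-1/(3456 + 2*(-4))) = 0*(-1/(3456 - 8)) = 0*(-1/3448) = 0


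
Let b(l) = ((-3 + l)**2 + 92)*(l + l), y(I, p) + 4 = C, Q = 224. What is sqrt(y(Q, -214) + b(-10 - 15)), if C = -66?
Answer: I*sqrt(43870) ≈ 209.45*I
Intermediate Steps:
y(I, p) = -70 (y(I, p) = -4 - 66 = -70)
b(l) = 2*l*(92 + (-3 + l)**2) (b(l) = (92 + (-3 + l)**2)*(2*l) = 2*l*(92 + (-3 + l)**2))
sqrt(y(Q, -214) + b(-10 - 15)) = sqrt(-70 + 2*(-10 - 15)*(92 + (-3 + (-10 - 15))**2)) = sqrt(-70 + 2*(-25)*(92 + (-3 - 25)**2)) = sqrt(-70 + 2*(-25)*(92 + (-28)**2)) = sqrt(-70 + 2*(-25)*(92 + 784)) = sqrt(-70 + 2*(-25)*876) = sqrt(-70 - 43800) = sqrt(-43870) = I*sqrt(43870)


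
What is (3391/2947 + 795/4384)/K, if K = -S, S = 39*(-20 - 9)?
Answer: 17209009/14612121888 ≈ 0.0011777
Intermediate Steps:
S = -1131 (S = 39*(-29) = -1131)
K = 1131 (K = -1*(-1131) = 1131)
(3391/2947 + 795/4384)/K = (3391/2947 + 795/4384)/1131 = (3391*(1/2947) + 795*(1/4384))*(1/1131) = (3391/2947 + 795/4384)*(1/1131) = (17209009/12919648)*(1/1131) = 17209009/14612121888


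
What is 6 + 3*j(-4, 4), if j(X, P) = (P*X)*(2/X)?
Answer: 30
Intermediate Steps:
j(X, P) = 2*P
6 + 3*j(-4, 4) = 6 + 3*(2*4) = 6 + 3*8 = 6 + 24 = 30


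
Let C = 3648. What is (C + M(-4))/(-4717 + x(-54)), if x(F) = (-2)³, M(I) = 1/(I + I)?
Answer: -4169/5400 ≈ -0.77204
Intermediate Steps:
M(I) = 1/(2*I)
x(F) = -8
(C + M(-4))/(-4717 + x(-54)) = (3648 + (½)/(-4))/(-4717 - 8) = (3648 + (½)*(-¼))/(-4725) = (3648 - ⅛)*(-1/4725) = (29183/8)*(-1/4725) = -4169/5400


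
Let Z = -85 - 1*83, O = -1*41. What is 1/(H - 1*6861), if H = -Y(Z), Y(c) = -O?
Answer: -1/6902 ≈ -0.00014489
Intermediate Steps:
O = -41
Z = -168 (Z = -85 - 83 = -168)
Y(c) = 41 (Y(c) = -1*(-41) = 41)
H = -41 (H = -1*41 = -41)
1/(H - 1*6861) = 1/(-41 - 1*6861) = 1/(-41 - 6861) = 1/(-6902) = -1/6902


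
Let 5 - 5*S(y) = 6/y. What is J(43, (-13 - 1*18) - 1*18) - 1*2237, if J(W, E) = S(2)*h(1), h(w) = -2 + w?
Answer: -11187/5 ≈ -2237.4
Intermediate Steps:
S(y) = 1 - 6/(5*y)
J(W, E) = -⅖ (J(W, E) = ((-6/5 + 2)/2)*(-2 + 1) = ((½)*(⅘))*(-1) = (⅖)*(-1) = -⅖)
J(43, (-13 - 1*18) - 1*18) - 1*2237 = -⅖ - 1*2237 = -⅖ - 2237 = -11187/5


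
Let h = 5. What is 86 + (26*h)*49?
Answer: 6456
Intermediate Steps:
86 + (26*h)*49 = 86 + (26*5)*49 = 86 + 130*49 = 86 + 6370 = 6456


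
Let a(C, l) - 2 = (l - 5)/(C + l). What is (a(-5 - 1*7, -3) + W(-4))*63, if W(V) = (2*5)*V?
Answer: -11802/5 ≈ -2360.4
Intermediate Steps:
a(C, l) = 2 + (-5 + l)/(C + l) (a(C, l) = 2 + (l - 5)/(C + l) = 2 + (-5 + l)/(C + l))
W(V) = 10*V
(a(-5 - 1*7, -3) + W(-4))*63 = ((-5 + 2*(-5 - 1*7) + 3*(-3))/((-5 - 1*7) - 3) + 10*(-4))*63 = ((-5 + 2*(-5 - 7) - 9)/((-5 - 7) - 3) - 40)*63 = ((-5 + 2*(-12) - 9)/(-12 - 3) - 40)*63 = ((-5 - 24 - 9)/(-15) - 40)*63 = (-1/15*(-38) - 40)*63 = (38/15 - 40)*63 = -562/15*63 = -11802/5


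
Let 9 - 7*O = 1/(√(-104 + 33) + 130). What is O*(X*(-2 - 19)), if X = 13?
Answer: -1983917/5657 - 13*I*√71/5657 ≈ -350.7 - 0.019364*I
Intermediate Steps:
O = 9/7 - 1/(7*(130 + I*√71)) (O = 9/7 - 1/(7*(√(-104 + 33) + 130)) = 9/7 - 1/(7*(√(-71) + 130)) = 9/7 - 1/(7*(I*√71 + 130)) = 9/7 - 1/(7*(130 + I*√71)) ≈ 1.2846 + 7.0929e-5*I)
O*(X*(-2 - 19)) = (152609/118797 + I*√71/118797)*(13*(-2 - 19)) = (152609/118797 + I*√71/118797)*(13*(-21)) = (152609/118797 + I*√71/118797)*(-273) = -1983917/5657 - 13*I*√71/5657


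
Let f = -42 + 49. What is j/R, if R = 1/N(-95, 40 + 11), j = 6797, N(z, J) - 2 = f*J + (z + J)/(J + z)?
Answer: 2446920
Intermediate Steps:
f = 7
N(z, J) = 3 + 7*J (N(z, J) = 2 + (7*J + (z + J)/(J + z)) = 2 + (7*J + (J + z)/(J + z)) = 2 + (7*J + 1) = 2 + (1 + 7*J) = 3 + 7*J)
R = 1/360 (R = 1/(3 + 7*(40 + 11)) = 1/(3 + 7*51) = 1/(3 + 357) = 1/360 ≈ 0.0027778)
j/R = 6797/(1/360) = 6797*360 = 2446920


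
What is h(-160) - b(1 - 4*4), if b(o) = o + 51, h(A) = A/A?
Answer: -35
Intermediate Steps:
h(A) = 1
b(o) = 51 + o
h(-160) - b(1 - 4*4) = 1 - (51 + (1 - 4*4)) = 1 - (51 + (1 - 16)) = 1 - (51 - 15) = 1 - 1*36 = 1 - 36 = -35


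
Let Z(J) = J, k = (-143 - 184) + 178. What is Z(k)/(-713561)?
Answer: 1/4789 ≈ 0.00020881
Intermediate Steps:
k = -149 (k = -327 + 178 = -149)
Z(k)/(-713561) = -149/(-713561) = -149*(-1/713561) = 1/4789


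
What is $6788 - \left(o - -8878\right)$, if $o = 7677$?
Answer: $-9767$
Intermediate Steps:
$6788 - \left(o - -8878\right) = 6788 - \left(7677 - -8878\right) = 6788 - \left(7677 + 8878\right) = 6788 - 16555 = -9767$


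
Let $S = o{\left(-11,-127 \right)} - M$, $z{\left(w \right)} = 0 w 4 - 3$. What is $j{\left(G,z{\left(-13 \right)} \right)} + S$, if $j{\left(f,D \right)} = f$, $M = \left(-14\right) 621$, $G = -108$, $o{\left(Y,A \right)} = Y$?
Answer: $8575$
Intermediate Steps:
$z{\left(w \right)} = -3$ ($z{\left(w \right)} = 0 \cdot 4 - 3 = 0 - 3 = -3$)
$M = -8694$
$S = 8683$ ($S = -11 - -8694 = -11 + 8694 = 8683$)
$j{\left(G,z{\left(-13 \right)} \right)} + S = -108 + 8683 = 8575$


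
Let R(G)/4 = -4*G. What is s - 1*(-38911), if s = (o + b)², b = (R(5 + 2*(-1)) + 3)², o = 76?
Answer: 4453112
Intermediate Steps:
R(G) = -16*G (R(G) = 4*(-4*G) = -16*G)
b = 2025 (b = (-16*(5 + 2*(-1)) + 3)² = (-16*(5 - 2) + 3)² = (-16*3 + 3)² = (-48 + 3)² = (-45)² = 2025)
s = 4414201 (s = (76 + 2025)² = 2101² = 4414201)
s - 1*(-38911) = 4414201 - 1*(-38911) = 4414201 + 38911 = 4453112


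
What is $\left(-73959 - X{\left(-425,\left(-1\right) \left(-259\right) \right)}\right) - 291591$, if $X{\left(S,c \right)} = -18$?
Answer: $-365532$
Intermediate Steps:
$\left(-73959 - X{\left(-425,\left(-1\right) \left(-259\right) \right)}\right) - 291591 = \left(-73959 - -18\right) - 291591 = \left(-73959 + 18\right) - 291591 = -73941 - 291591 = -365532$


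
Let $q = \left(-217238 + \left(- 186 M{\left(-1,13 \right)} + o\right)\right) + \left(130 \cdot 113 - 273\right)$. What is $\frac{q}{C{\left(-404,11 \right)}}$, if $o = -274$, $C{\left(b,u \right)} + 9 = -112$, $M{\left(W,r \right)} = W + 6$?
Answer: $\frac{204025}{121} \approx 1686.2$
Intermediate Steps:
$M{\left(W,r \right)} = 6 + W$
$C{\left(b,u \right)} = -121$ ($C{\left(b,u \right)} = -9 - 112 = -121$)
$q = -204025$ ($q = \left(-217238 - \left(274 + 186 \left(6 - 1\right)\right)\right) + \left(130 \cdot 113 - 273\right) = \left(-217238 - 1204\right) + \left(14690 - 273\right) = \left(-217238 - 1204\right) + 14417 = -218442 + 14417 = -204025$)
$\frac{q}{C{\left(-404,11 \right)}} = - \frac{204025}{-121} = \left(-204025\right) \left(- \frac{1}{121}\right) = \frac{204025}{121}$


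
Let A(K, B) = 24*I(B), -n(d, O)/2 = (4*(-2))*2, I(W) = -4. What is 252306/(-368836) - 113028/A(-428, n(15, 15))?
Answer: 868011959/737672 ≈ 1176.7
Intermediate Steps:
n(d, O) = 32 (n(d, O) = -2*4*(-2)*2 = -(-16)*2 = -2*(-16) = 32)
A(K, B) = -96 (A(K, B) = 24*(-4) = -96)
252306/(-368836) - 113028/A(-428, n(15, 15)) = 252306/(-368836) - 113028/(-96) = 252306*(-1/368836) - 113028*(-1/96) = -126153/184418 + 9419/8 = 868011959/737672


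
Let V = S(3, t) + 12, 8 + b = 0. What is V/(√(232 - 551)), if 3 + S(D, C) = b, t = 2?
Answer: -I*√319/319 ≈ -0.055989*I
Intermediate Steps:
b = -8 (b = -8 + 0 = -8)
S(D, C) = -11 (S(D, C) = -3 - 8 = -11)
V = 1 (V = -11 + 12 = 1)
V/(√(232 - 551)) = 1/√(232 - 551) = 1/√(-319) = 1/(I*√319) = -I*√319/319*1 = -I*√319/319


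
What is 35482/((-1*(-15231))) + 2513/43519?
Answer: 226059523/94691127 ≈ 2.3873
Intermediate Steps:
35482/((-1*(-15231))) + 2513/43519 = 35482/15231 + 2513*(1/43519) = 35482*(1/15231) + 359/6217 = 35482/15231 + 359/6217 = 226059523/94691127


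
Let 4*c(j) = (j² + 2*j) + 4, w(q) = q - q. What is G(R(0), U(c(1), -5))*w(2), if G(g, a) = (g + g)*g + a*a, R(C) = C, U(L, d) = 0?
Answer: 0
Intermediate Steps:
w(q) = 0
c(j) = 1 + j/2 + j²/4 (c(j) = ((j² + 2*j) + 4)/4 = (4 + j² + 2*j)/4 = 1 + j/2 + j²/4)
G(g, a) = a² + 2*g² (G(g, a) = (2*g)*g + a² = 2*g² + a² = a² + 2*g²)
G(R(0), U(c(1), -5))*w(2) = (0² + 2*0²)*0 = (0 + 2*0)*0 = (0 + 0)*0 = 0*0 = 0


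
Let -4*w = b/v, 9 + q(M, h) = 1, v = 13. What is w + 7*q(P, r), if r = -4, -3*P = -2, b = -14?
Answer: -1449/26 ≈ -55.731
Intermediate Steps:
P = 2/3 (P = -1/3*(-2) = 2/3 ≈ 0.66667)
q(M, h) = -8 (q(M, h) = -9 + 1 = -8)
w = 7/26 (w = -(-7)/(2*13) = -1/4*(-14/13) = 7/26 ≈ 0.26923)
w + 7*q(P, r) = 7/26 + 7*(-8) = 7/26 - 56 = -1449/26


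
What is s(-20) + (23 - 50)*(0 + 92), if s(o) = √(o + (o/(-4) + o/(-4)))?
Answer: -2484 + I*√10 ≈ -2484.0 + 3.1623*I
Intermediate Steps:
s(o) = √2*√o/2 (s(o) = √(o + (o*(-¼) + o*(-¼))) = √(o + (-o/4 - o/4)) = √(o - o/2) = √(o/2) = √2*√o/2)
s(-20) + (23 - 50)*(0 + 92) = √2*√(-20)/2 + (23 - 50)*(0 + 92) = √2*(2*I*√5)/2 - 27*92 = I*√10 - 2484 = -2484 + I*√10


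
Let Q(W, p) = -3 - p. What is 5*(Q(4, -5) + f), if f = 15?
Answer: 85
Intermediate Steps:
5*(Q(4, -5) + f) = 5*((-3 - 1*(-5)) + 15) = 5*((-3 + 5) + 15) = 5*(2 + 15) = 5*17 = 85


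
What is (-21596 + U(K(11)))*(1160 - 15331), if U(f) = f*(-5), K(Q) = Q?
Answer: 306816321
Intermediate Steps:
U(f) = -5*f
(-21596 + U(K(11)))*(1160 - 15331) = (-21596 - 5*11)*(1160 - 15331) = (-21596 - 55)*(-14171) = -21651*(-14171) = 306816321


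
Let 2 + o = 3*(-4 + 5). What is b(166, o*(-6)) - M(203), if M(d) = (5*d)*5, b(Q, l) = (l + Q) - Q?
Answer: -5081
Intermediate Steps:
o = 1 (o = -2 + 3*(-4 + 5) = -2 + 3*1 = -2 + 3 = 1)
b(Q, l) = l (b(Q, l) = (Q + l) - Q = l)
M(d) = 25*d
b(166, o*(-6)) - M(203) = 1*(-6) - 25*203 = -6 - 1*5075 = -6 - 5075 = -5081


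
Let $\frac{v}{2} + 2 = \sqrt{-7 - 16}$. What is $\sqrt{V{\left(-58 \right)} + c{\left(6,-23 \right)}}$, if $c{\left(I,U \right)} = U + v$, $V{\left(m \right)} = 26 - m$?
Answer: $\sqrt{57 + 2 i \sqrt{23}} \approx 7.5763 + 0.633 i$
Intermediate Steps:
$v = -4 + 2 i \sqrt{23}$ ($v = -4 + 2 \sqrt{-7 - 16} = -4 + 2 \sqrt{-23} = -4 + 2 i \sqrt{23} \approx -4.0 + 9.5917 i$)
$c{\left(I,U \right)} = -4 + U + 2 i \sqrt{23}$ ($c{\left(I,U \right)} = U - \left(4 - 2 i \sqrt{23}\right) = -4 + U + 2 i \sqrt{23}$)
$\sqrt{V{\left(-58 \right)} + c{\left(6,-23 \right)}} = \sqrt{\left(26 - -58\right) - \left(27 - 2 i \sqrt{23}\right)} = \sqrt{\left(26 + 58\right) - \left(27 - 2 i \sqrt{23}\right)} = \sqrt{84 - \left(27 - 2 i \sqrt{23}\right)} = \sqrt{57 + 2 i \sqrt{23}}$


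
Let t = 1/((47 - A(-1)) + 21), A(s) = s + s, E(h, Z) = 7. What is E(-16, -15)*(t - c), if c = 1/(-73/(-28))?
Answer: -1887/730 ≈ -2.5849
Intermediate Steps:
A(s) = 2*s
c = 28/73 (c = 1/(-73*(-1/28)) = 1/(73/28) = 28/73 ≈ 0.38356)
t = 1/70 (t = 1/((47 - 2*(-1)) + 21) = 1/((47 - 1*(-2)) + 21) = 1/((47 + 2) + 21) = 1/(49 + 21) = 1/70 ≈ 0.014286)
E(-16, -15)*(t - c) = 7*(1/70 - 1*28/73) = 7*(1/70 - 28/73) = 7*(-1887/5110) = -1887/730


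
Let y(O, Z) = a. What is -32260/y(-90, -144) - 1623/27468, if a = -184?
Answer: 36909127/210588 ≈ 175.27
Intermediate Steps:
y(O, Z) = -184
-32260/y(-90, -144) - 1623/27468 = -32260/(-184) - 1623/27468 = -32260*(-1/184) - 1623*1/27468 = 8065/46 - 541/9156 = 36909127/210588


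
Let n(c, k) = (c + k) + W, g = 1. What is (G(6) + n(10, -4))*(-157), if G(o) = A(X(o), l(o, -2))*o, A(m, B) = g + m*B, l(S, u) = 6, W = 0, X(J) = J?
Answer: -35796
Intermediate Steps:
n(c, k) = c + k (n(c, k) = (c + k) + 0 = c + k)
A(m, B) = 1 + B*m (A(m, B) = 1 + m*B = 1 + B*m)
G(o) = o*(1 + 6*o) (G(o) = (1 + 6*o)*o = o*(1 + 6*o))
(G(6) + n(10, -4))*(-157) = (6*(1 + 6*6) + (10 - 4))*(-157) = (6*(1 + 36) + 6)*(-157) = (6*37 + 6)*(-157) = (222 + 6)*(-157) = 228*(-157) = -35796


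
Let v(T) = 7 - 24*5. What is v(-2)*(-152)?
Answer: 17176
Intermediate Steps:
v(T) = -113 (v(T) = 7 - 1*120 = 7 - 120 = -113)
v(-2)*(-152) = -113*(-152) = 17176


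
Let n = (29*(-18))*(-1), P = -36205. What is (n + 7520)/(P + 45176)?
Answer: 8042/8971 ≈ 0.89644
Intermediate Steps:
n = 522 (n = -522*(-1) = 522)
(n + 7520)/(P + 45176) = (522 + 7520)/(-36205 + 45176) = 8042/8971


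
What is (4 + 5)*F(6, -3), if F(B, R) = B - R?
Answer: 81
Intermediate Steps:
(4 + 5)*F(6, -3) = (4 + 5)*(6 - 1*(-3)) = 9*(6 + 3) = 9*9 = 81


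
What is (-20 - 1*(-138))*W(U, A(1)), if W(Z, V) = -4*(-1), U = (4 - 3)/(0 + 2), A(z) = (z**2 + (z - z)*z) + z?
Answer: 472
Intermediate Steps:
A(z) = z + z**2 (A(z) = (z**2 + 0*z) + z = (z**2 + 0) + z = z**2 + z = z + z**2)
U = 1/2 ≈ 0.50000
W(Z, V) = 4
(-20 - 1*(-138))*W(U, A(1)) = (-20 - 1*(-138))*4 = (-20 + 138)*4 = 118*4 = 472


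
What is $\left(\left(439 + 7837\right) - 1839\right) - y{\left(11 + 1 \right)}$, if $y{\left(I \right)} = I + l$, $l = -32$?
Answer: $6457$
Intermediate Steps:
$y{\left(I \right)} = -32 + I$ ($y{\left(I \right)} = I - 32 = -32 + I$)
$\left(\left(439 + 7837\right) - 1839\right) - y{\left(11 + 1 \right)} = \left(\left(439 + 7837\right) - 1839\right) - \left(-32 + \left(11 + 1\right)\right) = \left(8276 - 1839\right) - \left(-32 + 12\right) = 6437 - -20 = 6437 + 20 = 6457$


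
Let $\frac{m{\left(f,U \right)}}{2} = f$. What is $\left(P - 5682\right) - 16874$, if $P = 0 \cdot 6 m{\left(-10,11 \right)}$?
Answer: $-22556$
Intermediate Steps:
$m{\left(f,U \right)} = 2 f$
$P = 0$ ($P = 0 \cdot 6 \cdot 2 \left(-10\right) = 0 \left(-20\right) = 0$)
$\left(P - 5682\right) - 16874 = \left(0 - 5682\right) - 16874 = -5682 - 16874 = -22556$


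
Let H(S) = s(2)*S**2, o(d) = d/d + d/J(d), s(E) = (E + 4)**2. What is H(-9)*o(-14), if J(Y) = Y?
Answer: 5832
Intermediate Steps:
s(E) = (4 + E)**2
o(d) = 2 (o(d) = d/d + d/d = 1 + 1 = 2)
H(S) = 36*S**2 (H(S) = (4 + 2)**2*S**2 = 6**2*S**2 = 36*S**2)
H(-9)*o(-14) = (36*(-9)**2)*2 = (36*81)*2 = 2916*2 = 5832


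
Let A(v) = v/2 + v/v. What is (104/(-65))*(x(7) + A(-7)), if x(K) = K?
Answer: -36/5 ≈ -7.2000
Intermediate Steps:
A(v) = 1 + v/2 (A(v) = v*(½) + 1 = v/2 + 1 = 1 + v/2)
(104/(-65))*(x(7) + A(-7)) = (104/(-65))*(7 + (1 + (½)*(-7))) = (104*(-1/65))*(7 + (1 - 7/2)) = -8*(7 - 5/2)/5 = -8/5*9/2 = -36/5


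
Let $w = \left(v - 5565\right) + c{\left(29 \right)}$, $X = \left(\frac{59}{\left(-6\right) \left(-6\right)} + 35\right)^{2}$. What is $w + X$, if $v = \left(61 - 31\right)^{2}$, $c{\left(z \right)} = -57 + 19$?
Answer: $- \frac{4355327}{1296} \approx -3360.6$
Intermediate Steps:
$c{\left(z \right)} = -38$
$v = 900$ ($v = 30^{2} = 900$)
$X = \frac{1739761}{1296}$ ($X = \left(\frac{59}{36} + 35\right)^{2} = \left(\frac{1319}{36}\right)^{2} = \frac{1739761}{1296} \approx 1342.4$)
$w = -4703$ ($w = \left(900 - 5565\right) - 38 = -4665 - 38 = -4703$)
$w + X = -4703 + \frac{1739761}{1296} = - \frac{4355327}{1296}$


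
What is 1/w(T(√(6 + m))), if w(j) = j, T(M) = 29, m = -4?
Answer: 1/29 ≈ 0.034483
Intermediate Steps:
1/w(T(√(6 + m))) = 1/29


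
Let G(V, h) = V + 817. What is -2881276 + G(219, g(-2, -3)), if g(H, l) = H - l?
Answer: -2880240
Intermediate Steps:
G(V, h) = 817 + V
-2881276 + G(219, g(-2, -3)) = -2881276 + (817 + 219) = -2881276 + 1036 = -2880240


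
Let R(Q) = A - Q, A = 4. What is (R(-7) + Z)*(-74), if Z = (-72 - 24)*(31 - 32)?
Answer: -7918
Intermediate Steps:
Z = 96 (Z = -96*(-1) = 96)
R(Q) = 4 - Q
(R(-7) + Z)*(-74) = ((4 - 1*(-7)) + 96)*(-74) = ((4 + 7) + 96)*(-74) = (11 + 96)*(-74) = 107*(-74) = -7918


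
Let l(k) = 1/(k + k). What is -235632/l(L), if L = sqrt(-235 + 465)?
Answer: -471264*sqrt(230) ≈ -7.1471e+6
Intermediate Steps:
L = sqrt(230) ≈ 15.166
l(k) = 1/(2*k)
-235632/l(L) = -235632*2*sqrt(230) = -471264*sqrt(230)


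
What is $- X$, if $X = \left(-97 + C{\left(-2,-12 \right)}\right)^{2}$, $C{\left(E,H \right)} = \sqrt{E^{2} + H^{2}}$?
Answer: $-9557 + 388 \sqrt{37} \approx -7196.9$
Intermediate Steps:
$X = \left(-97 + 2 \sqrt{37}\right)^{2}$ ($X = \left(-97 + \sqrt{\left(-2\right)^{2} + \left(-12\right)^{2}}\right)^{2} = \left(-97 + \sqrt{4 + 144}\right)^{2} = \left(-97 + \sqrt{148}\right)^{2} = \left(-97 + 2 \sqrt{37}\right)^{2} \approx 7196.9$)
$- X = - (9557 - 388 \sqrt{37}) = -9557 + 388 \sqrt{37}$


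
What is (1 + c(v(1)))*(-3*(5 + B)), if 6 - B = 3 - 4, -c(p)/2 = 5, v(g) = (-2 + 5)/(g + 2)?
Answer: 324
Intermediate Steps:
v(g) = 3/(2 + g)
c(p) = -10 (c(p) = -2*5 = -10)
B = 7 (B = 6 - (3 - 4) = 6 - 1*(-1) = 6 + 1 = 7)
(1 + c(v(1)))*(-3*(5 + B)) = (1 - 10)*(-3*(5 + 7)) = -(-27)*12 = -9*(-36) = 324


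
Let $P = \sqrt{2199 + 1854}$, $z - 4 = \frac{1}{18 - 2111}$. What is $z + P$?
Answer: $\frac{8371}{2093} + \sqrt{4053} \approx 67.663$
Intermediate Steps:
$z = \frac{8371}{2093}$ ($z = 4 + \frac{1}{18 - 2111} = 4 + \frac{1}{-2093} = 4 - \frac{1}{2093} = \frac{8371}{2093} \approx 3.9995$)
$P = \sqrt{4053} \approx 63.663$
$z + P = \frac{8371}{2093} + \sqrt{4053}$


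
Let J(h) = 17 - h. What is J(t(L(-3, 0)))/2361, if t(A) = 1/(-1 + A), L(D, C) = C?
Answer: 6/787 ≈ 0.0076239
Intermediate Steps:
J(t(L(-3, 0)))/2361 = (17 - 1/(-1 + 0))/2361 = (17 - 1/(-1))/2361 = (17 - 1*(-1))/2361 = (17 + 1)/2361 = (1/2361)*18 = 6/787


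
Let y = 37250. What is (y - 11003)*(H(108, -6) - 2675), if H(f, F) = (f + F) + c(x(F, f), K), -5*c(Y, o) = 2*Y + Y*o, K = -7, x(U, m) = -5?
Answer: -67664766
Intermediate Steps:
c(Y, o) = -2*Y/5 - Y*o/5 (c(Y, o) = -(2*Y + Y*o)/5 = -2*Y/5 - Y*o/5)
H(f, F) = -5 + F + f (H(f, F) = (f + F) - 1/5*(-5)*(2 - 7) = (F + f) - 1/5*(-5)*(-5) = (F + f) - 5 = -5 + F + f)
(y - 11003)*(H(108, -6) - 2675) = (37250 - 11003)*((-5 - 6 + 108) - 2675) = 26247*(97 - 2675) = 26247*(-2578) = -67664766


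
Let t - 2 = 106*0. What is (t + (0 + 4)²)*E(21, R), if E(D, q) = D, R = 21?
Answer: 378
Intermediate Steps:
t = 2 (t = 2 + 106*0 = 2 + 0 = 2)
(t + (0 + 4)²)*E(21, R) = (2 + (0 + 4)²)*21 = (2 + 4²)*21 = (2 + 16)*21 = 18*21 = 378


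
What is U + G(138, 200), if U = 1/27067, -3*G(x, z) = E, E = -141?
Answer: 1272150/27067 ≈ 47.000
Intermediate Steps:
G(x, z) = 47 (G(x, z) = -⅓*(-141) = 47)
U = 1/27067 ≈ 3.6945e-5
U + G(138, 200) = 1/27067 + 47 = 1272150/27067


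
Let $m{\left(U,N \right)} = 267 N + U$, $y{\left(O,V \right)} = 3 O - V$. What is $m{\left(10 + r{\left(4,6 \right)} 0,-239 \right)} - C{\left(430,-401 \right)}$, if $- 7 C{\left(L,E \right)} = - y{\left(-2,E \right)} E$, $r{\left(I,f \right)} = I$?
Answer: $- \frac{288226}{7} \approx -41175.0$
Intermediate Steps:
$y{\left(O,V \right)} = - V + 3 O$
$C{\left(L,E \right)} = - \frac{E \left(6 + E\right)}{7}$ ($C{\left(L,E \right)} = - \frac{- (- E + 3 \left(-2\right)) E}{7} = - \frac{- (- E - 6) E}{7} = - \frac{- (-6 - E) E}{7} = - \frac{\left(6 + E\right) E}{7} = - \frac{E \left(6 + E\right)}{7}$)
$m{\left(U,N \right)} = U + 267 N$
$m{\left(10 + r{\left(4,6 \right)} 0,-239 \right)} - C{\left(430,-401 \right)} = \left(\left(10 + 4 \cdot 0\right) + 267 \left(-239\right)\right) - \left(- \frac{1}{7}\right) \left(-401\right) \left(6 - 401\right) = \left(\left(10 + 0\right) - 63813\right) - \left(- \frac{1}{7}\right) \left(-401\right) \left(-395\right) = \left(10 - 63813\right) - - \frac{158395}{7} = -63803 + \frac{158395}{7} = - \frac{288226}{7}$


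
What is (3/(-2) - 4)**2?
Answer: 121/4 ≈ 30.250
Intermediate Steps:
(3/(-2) - 4)**2 = (3*(-1/2) - 4)**2 = (-3/2 - 4)**2 = (-11/2)**2 = 121/4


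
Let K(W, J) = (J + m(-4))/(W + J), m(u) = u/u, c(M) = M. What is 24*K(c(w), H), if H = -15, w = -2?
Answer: 336/17 ≈ 19.765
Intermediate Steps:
m(u) = 1
K(W, J) = (1 + J)/(J + W) (K(W, J) = (J + 1)/(W + J) = (1 + J)/(J + W))
24*K(c(w), H) = 24*((1 - 15)/(-15 - 2)) = 24*(-14/(-17)) = 24*(-1/17*(-14)) = 24*(14/17) = 336/17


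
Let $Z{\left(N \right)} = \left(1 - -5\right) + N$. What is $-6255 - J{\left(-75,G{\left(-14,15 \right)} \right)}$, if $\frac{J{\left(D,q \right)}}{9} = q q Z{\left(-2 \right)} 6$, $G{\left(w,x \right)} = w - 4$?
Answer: $-76239$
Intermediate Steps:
$G{\left(w,x \right)} = -4 + w$
$Z{\left(N \right)} = 6 + N$ ($Z{\left(N \right)} = \left(1 + 5\right) + N = 6 + N$)
$J{\left(D,q \right)} = 216 q^{2}$ ($J{\left(D,q \right)} = 9 q q \left(6 - 2\right) 6 = 9 q q 4 \cdot 6 = 9 q 4 q 6 = 9 q 24 q = 9 \cdot 24 q^{2} = 216 q^{2}$)
$-6255 - J{\left(-75,G{\left(-14,15 \right)} \right)} = -6255 - 216 \left(-4 - 14\right)^{2} = -6255 - 216 \left(-18\right)^{2} = -6255 - 216 \cdot 324 = -6255 - 69984 = -76239$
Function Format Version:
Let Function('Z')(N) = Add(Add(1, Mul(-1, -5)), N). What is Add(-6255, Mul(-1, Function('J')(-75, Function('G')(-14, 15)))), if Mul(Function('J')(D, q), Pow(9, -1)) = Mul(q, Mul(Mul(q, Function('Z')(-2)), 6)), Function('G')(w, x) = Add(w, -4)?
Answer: -76239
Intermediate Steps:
Function('G')(w, x) = Add(-4, w)
Function('Z')(N) = Add(6, N) (Function('Z')(N) = Add(Add(1, 5), N) = Add(6, N))
Function('J')(D, q) = Mul(216, Pow(q, 2)) (Function('J')(D, q) = Mul(9, Mul(q, Mul(Mul(q, Add(6, -2)), 6))) = Mul(9, Mul(q, Mul(Mul(q, 4), 6))) = Mul(9, Mul(q, Mul(Mul(4, q), 6))) = Mul(9, Mul(q, Mul(24, q))) = Mul(9, Mul(24, Pow(q, 2))) = Mul(216, Pow(q, 2)))
Add(-6255, Mul(-1, Function('J')(-75, Function('G')(-14, 15)))) = Add(-6255, Mul(-1, Mul(216, Pow(Add(-4, -14), 2)))) = Add(-6255, Mul(-1, Mul(216, Pow(-18, 2)))) = Add(-6255, Mul(-1, Mul(216, 324))) = Add(-6255, Mul(-1, 69984)) = Add(-6255, -69984) = -76239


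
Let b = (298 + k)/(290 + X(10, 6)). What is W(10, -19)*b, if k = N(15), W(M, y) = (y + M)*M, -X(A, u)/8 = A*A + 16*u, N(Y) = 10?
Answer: 1540/71 ≈ 21.690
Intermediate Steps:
X(A, u) = -128*u - 8*A**2 (X(A, u) = -8*(A*A + 16*u) = -8*(A**2 + 16*u) = -128*u - 8*A**2)
W(M, y) = M*(M + y) (W(M, y) = (M + y)*M = M*(M + y))
k = 10
b = -154/639 (b = (298 + 10)/(290 + (-128*6 - 8*10**2)) = 308/(290 + (-768 - 8*100)) = 308/(290 + (-768 - 800)) = 308/(290 - 1568) = 308/(-1278) = 308*(-1/1278) = -154/639 ≈ -0.24100)
W(10, -19)*b = (10*(10 - 19))*(-154/639) = (10*(-9))*(-154/639) = -90*(-154/639) = 1540/71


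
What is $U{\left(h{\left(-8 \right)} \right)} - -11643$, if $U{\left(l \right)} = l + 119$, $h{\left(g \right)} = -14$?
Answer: $11748$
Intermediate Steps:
$U{\left(l \right)} = 119 + l$
$U{\left(h{\left(-8 \right)} \right)} - -11643 = \left(119 - 14\right) - -11643 = 105 + 11643 = 11748$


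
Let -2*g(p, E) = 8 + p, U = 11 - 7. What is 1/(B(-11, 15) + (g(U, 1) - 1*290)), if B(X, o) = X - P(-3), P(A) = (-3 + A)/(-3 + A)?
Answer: -1/308 ≈ -0.0032468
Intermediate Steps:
U = 4
P(A) = 1
g(p, E) = -4 - p/2 (g(p, E) = -(8 + p)/2 = -4 - p/2)
B(X, o) = -1 + X (B(X, o) = X - 1*1 = X - 1 = -1 + X)
1/(B(-11, 15) + (g(U, 1) - 1*290)) = 1/((-1 - 11) + ((-4 - 1/2*4) - 1*290)) = 1/(-12 + ((-4 - 2) - 290)) = 1/(-12 + (-6 - 290)) = 1/(-12 - 296) = 1/(-308) = -1/308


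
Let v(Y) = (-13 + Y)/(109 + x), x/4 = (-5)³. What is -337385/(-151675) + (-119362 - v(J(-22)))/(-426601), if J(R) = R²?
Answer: 1810138153356/722844008855 ≈ 2.5042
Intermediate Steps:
x = -500 (x = 4*(-5)³ = 4*(-125) = -500)
v(Y) = 13/391 - Y/391 (v(Y) = (-13 + Y)/(109 - 500) = (-13 + Y)/(-391) = (-13 + Y)*(-1/391) = 13/391 - Y/391)
-337385/(-151675) + (-119362 - v(J(-22)))/(-426601) = -337385/(-151675) + (-119362 - (13/391 - 1/391*(-22)²))/(-426601) = -337385*(-1/151675) + (-119362 - (13/391 - 1/391*484))*(-1/426601) = 67477/30335 + (-119362 - (13/391 - 484/391))*(-1/426601) = 67477/30335 + (-119362 - 1*(-471/391))*(-1/426601) = 67477/30335 + (-119362 + 471/391)*(-1/426601) = 67477/30335 - 46670071/391*(-1/426601) = 67477/30335 + 6667153/23828713 = 1810138153356/722844008855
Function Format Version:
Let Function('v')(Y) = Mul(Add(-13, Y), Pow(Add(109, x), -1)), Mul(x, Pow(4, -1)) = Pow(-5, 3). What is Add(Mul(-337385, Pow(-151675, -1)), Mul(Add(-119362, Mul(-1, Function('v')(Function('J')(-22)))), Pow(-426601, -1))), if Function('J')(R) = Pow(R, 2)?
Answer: Rational(1810138153356, 722844008855) ≈ 2.5042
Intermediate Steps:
x = -500 (x = Mul(4, Pow(-5, 3)) = Mul(4, -125) = -500)
Function('v')(Y) = Add(Rational(13, 391), Mul(Rational(-1, 391), Y)) (Function('v')(Y) = Mul(Add(-13, Y), Pow(Add(109, -500), -1)) = Mul(Add(-13, Y), Pow(-391, -1)) = Mul(Add(-13, Y), Rational(-1, 391)) = Add(Rational(13, 391), Mul(Rational(-1, 391), Y)))
Add(Mul(-337385, Pow(-151675, -1)), Mul(Add(-119362, Mul(-1, Function('v')(Function('J')(-22)))), Pow(-426601, -1))) = Add(Mul(-337385, Pow(-151675, -1)), Mul(Add(-119362, Mul(-1, Add(Rational(13, 391), Mul(Rational(-1, 391), Pow(-22, 2))))), Pow(-426601, -1))) = Add(Mul(-337385, Rational(-1, 151675)), Mul(Add(-119362, Mul(-1, Add(Rational(13, 391), Mul(Rational(-1, 391), 484)))), Rational(-1, 426601))) = Add(Rational(67477, 30335), Mul(Add(-119362, Mul(-1, Add(Rational(13, 391), Rational(-484, 391)))), Rational(-1, 426601))) = Add(Rational(67477, 30335), Mul(Add(-119362, Mul(-1, Rational(-471, 391))), Rational(-1, 426601))) = Add(Rational(67477, 30335), Mul(Add(-119362, Rational(471, 391)), Rational(-1, 426601))) = Add(Rational(67477, 30335), Mul(Rational(-46670071, 391), Rational(-1, 426601))) = Add(Rational(67477, 30335), Rational(6667153, 23828713)) = Rational(1810138153356, 722844008855)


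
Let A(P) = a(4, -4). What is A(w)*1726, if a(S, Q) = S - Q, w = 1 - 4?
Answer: 13808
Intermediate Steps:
w = -3
A(P) = 8 (A(P) = 4 - 1*(-4) = 4 + 4 = 8)
A(w)*1726 = 8*1726 = 13808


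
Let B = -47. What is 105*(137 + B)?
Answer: 9450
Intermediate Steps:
105*(137 + B) = 105*(137 - 47) = 105*90 = 9450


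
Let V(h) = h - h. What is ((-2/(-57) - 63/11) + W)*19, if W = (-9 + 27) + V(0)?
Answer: 7717/33 ≈ 233.85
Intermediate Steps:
V(h) = 0
W = 18 (W = (-9 + 27) + 0 = 18 + 0 = 18)
((-2/(-57) - 63/11) + W)*19 = ((-2/(-57) - 63/11) + 18)*19 = ((-2*(-1/57) - 63*1/11) + 18)*19 = ((2/57 - 63/11) + 18)*19 = (-3569/627 + 18)*19 = (7717/627)*19 = 7717/33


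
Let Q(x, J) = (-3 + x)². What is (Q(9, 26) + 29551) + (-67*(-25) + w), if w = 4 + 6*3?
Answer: 31284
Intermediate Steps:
w = 22 (w = 4 + 18 = 22)
(Q(9, 26) + 29551) + (-67*(-25) + w) = ((-3 + 9)² + 29551) + (-67*(-25) + 22) = (6² + 29551) + (1675 + 22) = (36 + 29551) + 1697 = 29587 + 1697 = 31284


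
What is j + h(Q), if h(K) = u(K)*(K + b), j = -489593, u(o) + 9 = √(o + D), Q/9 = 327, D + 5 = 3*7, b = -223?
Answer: -514073 + 2720*√2959 ≈ -3.6611e+5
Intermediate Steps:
D = 16 (D = -5 + 3*7 = -5 + 21 = 16)
Q = 2943 (Q = 9*327 = 2943)
u(o) = -9 + √(16 + o) (u(o) = -9 + √(o + 16) = -9 + √(16 + o))
h(K) = (-223 + K)*(-9 + √(16 + K)) (h(K) = (-9 + √(16 + K))*(K - 223) = (-9 + √(16 + K))*(-223 + K) = (-223 + K)*(-9 + √(16 + K)))
j + h(Q) = -489593 + (-223 + 2943)*(-9 + √(16 + 2943)) = -489593 + 2720*(-9 + √2959) = -489593 + (-24480 + 2720*√2959) = -514073 + 2720*√2959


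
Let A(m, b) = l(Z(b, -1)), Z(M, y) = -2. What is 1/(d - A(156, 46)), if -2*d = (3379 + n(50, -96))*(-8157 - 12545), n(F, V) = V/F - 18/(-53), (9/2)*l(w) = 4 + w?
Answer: 11925/416894065579 ≈ 2.8604e-8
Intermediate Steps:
l(w) = 8/9 + 2*w/9 (l(w) = 2*(4 + w)/9 = 8/9 + 2*w/9)
A(m, b) = 4/9 (A(m, b) = 8/9 + (2/9)*(-2) = 8/9 - 4/9 = 4/9)
n(F, V) = 18/53 + V/F (n(F, V) = V/F - 18*(-1/53) = V/F + 18/53 = 18/53 + V/F)
d = 46321563431/1325 (d = -(3379 + (18/53 - 96/50))*(-8157 - 12545)/2 = -(3379 + (18/53 - 96*1/50))*(-20702)/2 = -(3379 + (18/53 - 48/25))*(-20702)/2 = -(3379 - 2094/1325)*(-20702)/2 = -4475081*(-20702)/2650 = -½*(-92643126862/1325) = 46321563431/1325 ≈ 3.4960e+7)
1/(d - A(156, 46)) = 1/(46321563431/1325 - 1*4/9) = 1/(46321563431/1325 - 4/9) = 1/(416894065579/11925) = 11925/416894065579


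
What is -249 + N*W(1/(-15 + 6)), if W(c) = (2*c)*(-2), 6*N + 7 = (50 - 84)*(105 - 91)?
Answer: -2563/9 ≈ -284.78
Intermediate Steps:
N = -161/2 (N = -7/6 + ((50 - 84)*(105 - 91))/6 = -7/6 + (-34*14)/6 = -7/6 + (⅙)*(-476) = -7/6 - 238/3 = -161/2 ≈ -80.500)
W(c) = -4*c
-249 + N*W(1/(-15 + 6)) = -249 - (-322)/(-15 + 6) = -249 - (-322)/(-9) = -249 - (-322)*(-1)/9 = -249 - 161/2*4/9 = -249 - 322/9 = -2563/9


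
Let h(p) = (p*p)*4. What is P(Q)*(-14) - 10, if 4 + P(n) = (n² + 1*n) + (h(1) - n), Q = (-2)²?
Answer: -234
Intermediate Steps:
h(p) = 4*p² (h(p) = p²*4 = 4*p²)
Q = 4
P(n) = n² (P(n) = -4 + ((n² + 1*n) + (4*1² - n)) = -4 + ((n² + n) + (4*1 - n)) = -4 + ((n + n²) + (4 - n)) = -4 + (4 + n²) = n²)
P(Q)*(-14) - 10 = 4²*(-14) - 10 = 16*(-14) - 10 = -224 - 10 = -234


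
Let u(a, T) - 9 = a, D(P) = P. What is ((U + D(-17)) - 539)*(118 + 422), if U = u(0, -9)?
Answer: -295380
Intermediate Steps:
u(a, T) = 9 + a
U = 9 (U = 9 + 0 = 9)
((U + D(-17)) - 539)*(118 + 422) = ((9 - 17) - 539)*(118 + 422) = (-8 - 539)*540 = -547*540 = -295380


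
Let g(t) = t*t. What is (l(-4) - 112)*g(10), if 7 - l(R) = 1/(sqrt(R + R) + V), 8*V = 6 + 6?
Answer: 100*(-420*sqrt(2) + 317*I)/(-3*I + 4*sqrt(2)) ≈ -10515.0 + 27.594*I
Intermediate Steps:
V = 3/2 (V = (6 + 6)/8 = (1/8)*12 = 3/2 ≈ 1.5000)
g(t) = t**2
l(R) = 7 - 1/(3/2 + sqrt(2)*sqrt(R)) (l(R) = 7 - 1/(sqrt(R + R) + 3/2) = 7 - 1/(sqrt(2*R) + 3/2) = 7 - 1/(sqrt(2)*sqrt(R) + 3/2) = 7 - 1/(3/2 + sqrt(2)*sqrt(R)))
(l(-4) - 112)*g(10) = ((19 + 14*sqrt(2)*sqrt(-4))/(3 + 2*sqrt(2)*sqrt(-4)) - 112)*10**2 = ((19 + 14*sqrt(2)*(2*I))/(3 + 2*sqrt(2)*(2*I)) - 112)*100 = ((19 + 28*I*sqrt(2))/(3 + 4*I*sqrt(2)) - 112)*100 = (-112 + (19 + 28*I*sqrt(2))/(3 + 4*I*sqrt(2)))*100 = -11200 + 100*(19 + 28*I*sqrt(2))/(3 + 4*I*sqrt(2))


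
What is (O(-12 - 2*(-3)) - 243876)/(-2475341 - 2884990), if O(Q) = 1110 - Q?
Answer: 80920/1786777 ≈ 0.045288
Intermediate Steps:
(O(-12 - 2*(-3)) - 243876)/(-2475341 - 2884990) = ((1110 - (-12 - 2*(-3))) - 243876)/(-2475341 - 2884990) = ((1110 - (-12 + 6)) - 243876)/(-5360331) = ((1110 - 1*(-6)) - 243876)*(-1/5360331) = ((1110 + 6) - 243876)*(-1/5360331) = (1116 - 243876)*(-1/5360331) = -242760*(-1/5360331) = 80920/1786777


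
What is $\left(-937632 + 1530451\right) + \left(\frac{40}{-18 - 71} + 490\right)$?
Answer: $\frac{52804461}{89} \approx 5.9331 \cdot 10^{5}$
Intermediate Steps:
$\left(-937632 + 1530451\right) + \left(\frac{40}{-18 - 71} + 490\right) = 592819 + \left(\frac{40}{-89} + 490\right) = 592819 + \left(40 \left(- \frac{1}{89}\right) + 490\right) = 592819 + \left(- \frac{40}{89} + 490\right) = 592819 + \frac{43570}{89} = \frac{52804461}{89}$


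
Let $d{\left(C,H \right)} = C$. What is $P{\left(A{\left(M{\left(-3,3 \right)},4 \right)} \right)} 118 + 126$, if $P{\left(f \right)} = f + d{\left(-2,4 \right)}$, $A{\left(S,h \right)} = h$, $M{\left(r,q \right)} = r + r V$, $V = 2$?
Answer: $362$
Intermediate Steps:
$M{\left(r,q \right)} = 3 r$ ($M{\left(r,q \right)} = r + r 2 = r + 2 r = 3 r$)
$P{\left(f \right)} = -2 + f$ ($P{\left(f \right)} = f - 2 = -2 + f$)
$P{\left(A{\left(M{\left(-3,3 \right)},4 \right)} \right)} 118 + 126 = \left(-2 + 4\right) 118 + 126 = 2 \cdot 118 + 126 = 236 + 126 = 362$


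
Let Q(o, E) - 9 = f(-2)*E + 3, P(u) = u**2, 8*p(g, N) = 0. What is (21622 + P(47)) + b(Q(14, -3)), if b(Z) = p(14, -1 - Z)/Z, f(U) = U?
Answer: 23831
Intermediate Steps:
p(g, N) = 0 (p(g, N) = (1/8)*0 = 0)
Q(o, E) = 12 - 2*E (Q(o, E) = 9 + (-2*E + 3) = 9 + (3 - 2*E) = 12 - 2*E)
b(Z) = 0 (b(Z) = 0/Z = 0)
(21622 + P(47)) + b(Q(14, -3)) = (21622 + 47**2) + 0 = (21622 + 2209) + 0 = 23831 + 0 = 23831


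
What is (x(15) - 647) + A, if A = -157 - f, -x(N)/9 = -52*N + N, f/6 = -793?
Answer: 10839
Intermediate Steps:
f = -4758 (f = 6*(-793) = -4758)
x(N) = 459*N (x(N) = -9*(-52*N + N) = -(-459)*N = 459*N)
A = 4601 (A = -157 - 1*(-4758) = -157 + 4758 = 4601)
(x(15) - 647) + A = (459*15 - 647) + 4601 = (6885 - 647) + 4601 = 6238 + 4601 = 10839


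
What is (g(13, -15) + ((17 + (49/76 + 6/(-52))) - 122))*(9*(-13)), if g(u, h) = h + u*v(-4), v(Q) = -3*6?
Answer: 3143061/76 ≈ 41356.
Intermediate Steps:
v(Q) = -18
g(u, h) = h - 18*u (g(u, h) = h + u*(-18) = h - 18*u)
(g(13, -15) + ((17 + (49/76 + 6/(-52))) - 122))*(9*(-13)) = ((-15 - 18*13) + ((17 + (49/76 + 6/(-52))) - 122))*(9*(-13)) = ((-15 - 234) + ((17 + (49*(1/76) + 6*(-1/52))) - 122))*(-117) = (-249 + ((17 + (49/76 - 3/26)) - 122))*(-117) = (-249 + ((17 + 523/988) - 122))*(-117) = (-249 + (17319/988 - 122))*(-117) = (-249 - 103217/988)*(-117) = -349229/988*(-117) = 3143061/76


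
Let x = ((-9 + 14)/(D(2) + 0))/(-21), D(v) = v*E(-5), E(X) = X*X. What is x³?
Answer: -1/9261000 ≈ -1.0798e-7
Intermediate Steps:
E(X) = X²
D(v) = 25*v (D(v) = v*(-5)² = v*25 = 25*v)
x = -1/210 (x = ((-9 + 14)/(25*2 + 0))/(-21) = (5/(50 + 0))*(-1/21) = (5/50)*(-1/21) = (5*(1/50))*(-1/21) = (⅒)*(-1/21) = -1/210 ≈ -0.0047619)
x³ = (-1/210)³ = -1/9261000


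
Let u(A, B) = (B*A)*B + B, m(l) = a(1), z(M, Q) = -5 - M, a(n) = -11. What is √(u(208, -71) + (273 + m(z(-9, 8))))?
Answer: √1048719 ≈ 1024.1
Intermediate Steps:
m(l) = -11
u(A, B) = B + A*B² (u(A, B) = (A*B)*B + B = A*B² + B = B + A*B²)
√(u(208, -71) + (273 + m(z(-9, 8)))) = √(-71*(1 + 208*(-71)) + (273 - 11)) = √(-71*(1 - 14768) + 262) = √(-71*(-14767) + 262) = √(1048457 + 262) = √1048719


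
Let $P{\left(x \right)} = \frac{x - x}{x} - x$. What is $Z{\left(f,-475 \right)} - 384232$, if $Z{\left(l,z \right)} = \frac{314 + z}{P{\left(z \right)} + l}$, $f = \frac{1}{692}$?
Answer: $- \frac{126297554044}{328701} \approx -3.8423 \cdot 10^{5}$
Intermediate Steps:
$f = \frac{1}{692} \approx 0.0014451$
$P{\left(x \right)} = - x$ ($P{\left(x \right)} = \frac{0}{x} - x = 0 - x = - x$)
$Z{\left(l,z \right)} = \frac{314 + z}{l - z}$ ($Z{\left(l,z \right)} = \frac{314 + z}{- z + l} = \frac{314 + z}{l - z}$)
$Z{\left(f,-475 \right)} - 384232 = \frac{314 - 475}{\frac{1}{692} - -475} - 384232 = \frac{1}{\frac{1}{692} + 475} \left(-161\right) - 384232 = \frac{1}{\frac{328701}{692}} \left(-161\right) - 384232 = \frac{692}{328701} \left(-161\right) - 384232 = - \frac{111412}{328701} - 384232 = - \frac{126297554044}{328701}$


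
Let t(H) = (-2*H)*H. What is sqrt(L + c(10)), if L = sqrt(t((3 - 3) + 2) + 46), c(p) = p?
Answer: sqrt(10 + sqrt(38)) ≈ 4.0205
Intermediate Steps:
t(H) = -2*H**2
L = sqrt(38) (L = sqrt(-2*((3 - 3) + 2)**2 + 46) = sqrt(-2*(0 + 2)**2 + 46) = sqrt(-2*2**2 + 46) = sqrt(-2*4 + 46) = sqrt(-8 + 46) = sqrt(38) ≈ 6.1644)
sqrt(L + c(10)) = sqrt(sqrt(38) + 10) = sqrt(10 + sqrt(38))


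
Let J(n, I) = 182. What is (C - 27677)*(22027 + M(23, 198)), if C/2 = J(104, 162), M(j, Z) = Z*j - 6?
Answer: -725842975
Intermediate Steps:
M(j, Z) = -6 + Z*j
C = 364 (C = 2*182 = 364)
(C - 27677)*(22027 + M(23, 198)) = (364 - 27677)*(22027 + (-6 + 198*23)) = -27313*(22027 + (-6 + 4554)) = -27313*(22027 + 4548) = -27313*26575 = -725842975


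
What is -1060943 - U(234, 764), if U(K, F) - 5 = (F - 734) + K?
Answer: -1061212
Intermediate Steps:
U(K, F) = -729 + F + K (U(K, F) = 5 + ((F - 734) + K) = 5 + ((-734 + F) + K) = 5 + (-734 + F + K) = -729 + F + K)
-1060943 - U(234, 764) = -1060943 - (-729 + 764 + 234) = -1060943 - 1*269 = -1060943 - 269 = -1061212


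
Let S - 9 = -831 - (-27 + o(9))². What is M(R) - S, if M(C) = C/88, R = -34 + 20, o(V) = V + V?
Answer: 39725/44 ≈ 902.84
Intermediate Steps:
o(V) = 2*V
R = -14
M(C) = C/88 (M(C) = C*(1/88) = C/88)
S = -903 (S = 9 + (-831 - (-27 + 2*9)²) = 9 + (-831 - (-27 + 18)²) = 9 + (-831 - 1*(-9)²) = 9 + (-831 - 1*81) = 9 + (-831 - 81) = 9 - 912 = -903)
M(R) - S = (1/88)*(-14) - 1*(-903) = -7/44 + 903 = 39725/44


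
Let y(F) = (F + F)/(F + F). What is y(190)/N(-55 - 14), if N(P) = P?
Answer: -1/69 ≈ -0.014493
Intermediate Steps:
y(F) = 1 (y(F) = (2*F)/((2*F)) = (2*F)*(1/(2*F)) = 1)
y(190)/N(-55 - 14) = 1/(-55 - 14) = 1/(-69) = 1*(-1/69) = -1/69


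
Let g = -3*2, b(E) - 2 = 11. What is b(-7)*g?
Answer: -78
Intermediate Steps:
b(E) = 13 (b(E) = 2 + 11 = 13)
g = -6
b(-7)*g = 13*(-6) = -78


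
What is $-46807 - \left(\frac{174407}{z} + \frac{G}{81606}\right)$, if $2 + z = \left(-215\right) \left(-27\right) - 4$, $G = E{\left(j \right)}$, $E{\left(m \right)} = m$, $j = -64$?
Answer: $- \frac{3694143066344}{78872199} \approx -46837.0$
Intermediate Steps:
$G = -64$
$z = 5799$ ($z = -2 - -5801 = -2 + \left(5805 - 4\right) = -2 + 5801 = 5799$)
$-46807 - \left(\frac{174407}{z} + \frac{G}{81606}\right) = -46807 - \left(\frac{174407}{5799} - \frac{64}{81606}\right) = -46807 - \left(174407 \cdot \frac{1}{5799} - \frac{32}{40803}\right) = -46807 - \left(\frac{174407}{5799} - \frac{32}{40803}\right) = -46807 - \frac{2372047751}{78872199} = - \frac{3694143066344}{78872199}$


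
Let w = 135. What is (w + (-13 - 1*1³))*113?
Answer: 13673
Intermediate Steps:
(w + (-13 - 1*1³))*113 = (135 + (-13 - 1*1³))*113 = (135 + (-13 - 1*1))*113 = (135 + (-13 - 1))*113 = (135 - 14)*113 = 121*113 = 13673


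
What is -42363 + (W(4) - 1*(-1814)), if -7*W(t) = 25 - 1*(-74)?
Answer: -283942/7 ≈ -40563.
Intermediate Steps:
W(t) = -99/7 (W(t) = -(25 - 1*(-74))/7 = -(25 + 74)/7 = -⅐*99 = -99/7)
-42363 + (W(4) - 1*(-1814)) = -42363 + (-99/7 - 1*(-1814)) = -42363 + (-99/7 + 1814) = -42363 + 12599/7 = -283942/7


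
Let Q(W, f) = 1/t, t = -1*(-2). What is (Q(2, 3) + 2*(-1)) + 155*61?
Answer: 18907/2 ≈ 9453.5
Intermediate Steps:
t = 2
Q(W, f) = ½ (Q(W, f) = 1/2 = ½)
(Q(2, 3) + 2*(-1)) + 155*61 = (½ + 2*(-1)) + 155*61 = (½ - 2) + 9455 = -3/2 + 9455 = 18907/2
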